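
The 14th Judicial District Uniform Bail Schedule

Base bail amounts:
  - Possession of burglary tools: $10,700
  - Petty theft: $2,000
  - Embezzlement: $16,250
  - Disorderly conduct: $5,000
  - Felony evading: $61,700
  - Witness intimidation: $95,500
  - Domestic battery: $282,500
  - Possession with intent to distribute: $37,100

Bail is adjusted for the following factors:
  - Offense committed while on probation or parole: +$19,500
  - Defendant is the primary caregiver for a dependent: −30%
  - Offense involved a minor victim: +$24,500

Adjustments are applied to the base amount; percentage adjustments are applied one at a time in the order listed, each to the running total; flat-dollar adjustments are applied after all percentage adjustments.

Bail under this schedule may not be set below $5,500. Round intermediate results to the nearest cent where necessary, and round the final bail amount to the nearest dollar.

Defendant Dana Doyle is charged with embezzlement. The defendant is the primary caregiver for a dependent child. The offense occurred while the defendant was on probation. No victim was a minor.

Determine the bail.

Base amounts from the schedule: embezzlement $16,250.
Single charge. Combined base = $16,250.
Defendant is the primary caregiver for a dependent (−30%): $16,250 × 0.7 = $11,375.
Offense committed while on probation or parole (+$19,500 flat): $11,375 + $19,500 = $30,875.
$30,875 is at or above the $5,500 minimum.

$30,875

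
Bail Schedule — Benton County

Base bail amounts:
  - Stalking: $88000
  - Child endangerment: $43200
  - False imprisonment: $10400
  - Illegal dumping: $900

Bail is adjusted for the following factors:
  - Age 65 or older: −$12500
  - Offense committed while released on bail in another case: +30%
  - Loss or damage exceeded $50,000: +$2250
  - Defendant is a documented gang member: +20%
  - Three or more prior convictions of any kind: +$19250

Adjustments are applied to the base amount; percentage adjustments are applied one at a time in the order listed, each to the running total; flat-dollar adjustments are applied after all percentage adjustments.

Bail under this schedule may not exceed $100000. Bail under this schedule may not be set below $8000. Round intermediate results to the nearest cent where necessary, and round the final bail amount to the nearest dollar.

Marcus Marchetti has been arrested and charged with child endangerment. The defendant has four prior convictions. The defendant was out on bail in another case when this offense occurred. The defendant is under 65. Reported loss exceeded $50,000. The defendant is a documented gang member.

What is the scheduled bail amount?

Base amounts from the schedule: child endangerment $43200.
Single charge. Combined base = $43200.
Offense committed while released on bail in another case (+30%): $43200 × 1.3 = $56160.
Defendant is a documented gang member (+20%): $56160 × 1.2 = $67392.
Loss or damage exceeded $50,000 (+$2250 flat): $67392 + $2250 = $69642.
Three or more prior convictions of any kind (+$19250 flat): $69642 + $19250 = $88892.
$88892 is within the $100000 maximum.
$88892 is at or above the $8000 minimum.

$88892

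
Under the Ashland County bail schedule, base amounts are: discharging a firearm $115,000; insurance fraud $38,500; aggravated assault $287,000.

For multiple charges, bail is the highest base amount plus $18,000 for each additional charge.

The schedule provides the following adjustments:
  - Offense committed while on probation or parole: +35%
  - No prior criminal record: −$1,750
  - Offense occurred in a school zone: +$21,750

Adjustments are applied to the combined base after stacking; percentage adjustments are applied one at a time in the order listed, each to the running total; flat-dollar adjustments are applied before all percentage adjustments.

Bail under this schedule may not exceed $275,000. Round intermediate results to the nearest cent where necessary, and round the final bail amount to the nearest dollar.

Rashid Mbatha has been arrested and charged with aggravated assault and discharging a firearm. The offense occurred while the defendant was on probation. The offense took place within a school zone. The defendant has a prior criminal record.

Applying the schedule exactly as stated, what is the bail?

$275,000

Base amounts from the schedule: aggravated assault $287,000; discharging a firearm $115,000.
Stacking rule: highest base plus $18,000 per additional charge. Highest is aggravated assault at $287,000; 1 additional charge → +$18,000. Combined base = $305,000.
Offense occurred in a school zone (+$21,750 flat): $305,000 + $21,750 = $326,750.
Offense committed while on probation or parole (+35%): $326,750 × 1.35 = $441,112.50.
Result $441,112.50 exceeds the maximum of $275,000; bail is capped at $275,000.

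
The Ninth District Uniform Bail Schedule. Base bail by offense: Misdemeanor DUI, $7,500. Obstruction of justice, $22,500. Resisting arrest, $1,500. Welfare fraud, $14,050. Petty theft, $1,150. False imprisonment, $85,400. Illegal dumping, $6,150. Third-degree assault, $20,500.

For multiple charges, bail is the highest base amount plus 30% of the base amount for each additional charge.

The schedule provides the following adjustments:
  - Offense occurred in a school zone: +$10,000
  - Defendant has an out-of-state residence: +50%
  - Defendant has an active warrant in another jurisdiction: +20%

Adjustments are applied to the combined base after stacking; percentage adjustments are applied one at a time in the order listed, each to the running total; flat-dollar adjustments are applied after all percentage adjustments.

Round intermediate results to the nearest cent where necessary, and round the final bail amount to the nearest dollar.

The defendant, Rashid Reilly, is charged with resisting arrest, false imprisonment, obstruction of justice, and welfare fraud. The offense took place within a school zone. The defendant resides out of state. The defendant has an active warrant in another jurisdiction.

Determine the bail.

Base amounts from the schedule: resisting arrest $1,500; false imprisonment $85,400; obstruction of justice $22,500; welfare fraud $14,050.
Stacking rule: highest base plus 30% of each additional charge. Highest is false imprisonment at $85,400. Additional: $1,500 × 30% = $450; $22,500 × 30% = $6,750; $14,050 × 30% = $4,215. Combined base = $85,400 + $11,415 = $96,815.
Defendant has an out-of-state residence (+50%): $96,815 × 1.5 = $145,222.50.
Defendant has an active warrant in another jurisdiction (+20%): $145,222.50 × 1.2 = $174,267.
Offense occurred in a school zone (+$10,000 flat): $174,267 + $10,000 = $184,267.

$184,267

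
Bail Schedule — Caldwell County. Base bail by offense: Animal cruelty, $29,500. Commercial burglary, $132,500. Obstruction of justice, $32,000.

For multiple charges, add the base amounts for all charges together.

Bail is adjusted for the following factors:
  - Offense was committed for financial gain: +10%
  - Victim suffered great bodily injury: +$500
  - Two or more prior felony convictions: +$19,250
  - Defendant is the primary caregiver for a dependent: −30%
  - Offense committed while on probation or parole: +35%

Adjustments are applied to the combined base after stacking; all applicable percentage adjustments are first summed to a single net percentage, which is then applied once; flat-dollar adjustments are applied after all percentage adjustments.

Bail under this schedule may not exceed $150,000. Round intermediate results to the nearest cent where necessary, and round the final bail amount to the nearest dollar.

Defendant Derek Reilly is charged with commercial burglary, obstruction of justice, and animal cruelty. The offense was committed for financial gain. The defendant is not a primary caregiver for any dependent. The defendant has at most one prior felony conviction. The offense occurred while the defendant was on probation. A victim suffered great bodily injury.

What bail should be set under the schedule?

$150,000

Base amounts from the schedule: commercial burglary $132,500; obstruction of justice $32,000; animal cruelty $29,500.
Stacking rule: sum of all bases. $132,500 + $32,000 + $29,500 = $194,000.
Net percentage adjustment: +10% +35% = +45%. $194,000 × 1.45 = $281,300.
Victim suffered great bodily injury (+$500 flat): $281,300 + $500 = $281,800.
Result $281,800 exceeds the maximum of $150,000; bail is capped at $150,000.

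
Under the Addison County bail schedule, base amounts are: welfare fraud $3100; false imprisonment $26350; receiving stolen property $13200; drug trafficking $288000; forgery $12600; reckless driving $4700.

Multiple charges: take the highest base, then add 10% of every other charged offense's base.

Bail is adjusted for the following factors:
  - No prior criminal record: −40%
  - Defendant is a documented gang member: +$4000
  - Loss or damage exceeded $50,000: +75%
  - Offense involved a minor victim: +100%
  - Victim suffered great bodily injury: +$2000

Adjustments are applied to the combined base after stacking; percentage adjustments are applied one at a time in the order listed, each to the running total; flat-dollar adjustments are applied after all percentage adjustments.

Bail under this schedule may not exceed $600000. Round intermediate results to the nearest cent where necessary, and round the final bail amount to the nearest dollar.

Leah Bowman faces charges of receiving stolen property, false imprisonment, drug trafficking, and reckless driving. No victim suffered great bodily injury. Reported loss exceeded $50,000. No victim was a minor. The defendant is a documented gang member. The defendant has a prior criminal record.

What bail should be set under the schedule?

Base amounts from the schedule: receiving stolen property $13200; false imprisonment $26350; drug trafficking $288000; reckless driving $4700.
Stacking rule: highest base plus 10% of each additional charge. Highest is drug trafficking at $288000. Additional: $13200 × 10% = $1320; $26350 × 10% = $2635; $4700 × 10% = $470. Combined base = $288000 + $4425 = $292425.
Loss or damage exceeded $50,000 (+75%): $292425 × 1.75 = $511743.75.
Defendant is a documented gang member (+$4000 flat): $511743.75 + $4000 = $515743.75.
$515743.75 is within the $600000 maximum.
Rounded to the nearest dollar: $515744.

$515744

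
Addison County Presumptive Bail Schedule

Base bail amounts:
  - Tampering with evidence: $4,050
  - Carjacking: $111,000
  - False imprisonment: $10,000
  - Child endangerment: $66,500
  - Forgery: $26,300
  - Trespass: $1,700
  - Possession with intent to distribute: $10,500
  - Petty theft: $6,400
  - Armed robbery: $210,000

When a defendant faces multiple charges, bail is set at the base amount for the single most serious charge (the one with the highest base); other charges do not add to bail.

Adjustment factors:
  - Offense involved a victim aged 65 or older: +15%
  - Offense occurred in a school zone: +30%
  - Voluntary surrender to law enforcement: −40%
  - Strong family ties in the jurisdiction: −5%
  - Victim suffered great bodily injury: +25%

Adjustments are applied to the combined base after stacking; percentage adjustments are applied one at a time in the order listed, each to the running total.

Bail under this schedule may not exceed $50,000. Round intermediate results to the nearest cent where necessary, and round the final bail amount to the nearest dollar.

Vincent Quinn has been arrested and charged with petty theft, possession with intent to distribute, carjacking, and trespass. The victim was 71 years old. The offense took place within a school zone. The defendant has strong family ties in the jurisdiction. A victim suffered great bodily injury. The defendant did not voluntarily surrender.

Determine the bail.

Base amounts from the schedule: petty theft $6,400; possession with intent to distribute $10,500; carjacking $111,000; trespass $1,700.
Stacking rule: use the highest base only. Highest is carjacking at $111,000. Combined base = $111,000.
Offense involved a victim aged 65 or older (+15%): $111,000 × 1.15 = $127,650.
Offense occurred in a school zone (+30%): $127,650 × 1.3 = $165,945.
Strong family ties in the jurisdiction (−5%): $165,945 × 0.95 = $157,647.75.
Victim suffered great bodily injury (+25%): $157,647.75 × 1.25 = $197,059.69.
Result $197,059.69 exceeds the maximum of $50,000; bail is capped at $50,000.

$50,000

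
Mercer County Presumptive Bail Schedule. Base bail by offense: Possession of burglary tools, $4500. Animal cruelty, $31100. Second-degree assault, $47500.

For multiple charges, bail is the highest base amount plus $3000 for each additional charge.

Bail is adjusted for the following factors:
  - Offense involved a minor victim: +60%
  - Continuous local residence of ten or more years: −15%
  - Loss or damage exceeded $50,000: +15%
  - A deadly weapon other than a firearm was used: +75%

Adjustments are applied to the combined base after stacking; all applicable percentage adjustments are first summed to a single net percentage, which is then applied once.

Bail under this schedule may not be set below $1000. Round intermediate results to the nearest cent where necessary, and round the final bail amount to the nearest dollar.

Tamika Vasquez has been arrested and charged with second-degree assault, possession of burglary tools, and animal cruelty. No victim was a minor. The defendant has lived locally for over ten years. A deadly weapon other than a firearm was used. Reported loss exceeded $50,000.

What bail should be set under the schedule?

Base amounts from the schedule: second-degree assault $47500; possession of burglary tools $4500; animal cruelty $31100.
Stacking rule: highest base plus $3000 per additional charge. Highest is second-degree assault at $47500; 2 additional charges → +$6000. Combined base = $53500.
Net percentage adjustment: −15% +15% +75% = +75%. $53500 × 1.75 = $93625.
$93625 is at or above the $1000 minimum.

$93625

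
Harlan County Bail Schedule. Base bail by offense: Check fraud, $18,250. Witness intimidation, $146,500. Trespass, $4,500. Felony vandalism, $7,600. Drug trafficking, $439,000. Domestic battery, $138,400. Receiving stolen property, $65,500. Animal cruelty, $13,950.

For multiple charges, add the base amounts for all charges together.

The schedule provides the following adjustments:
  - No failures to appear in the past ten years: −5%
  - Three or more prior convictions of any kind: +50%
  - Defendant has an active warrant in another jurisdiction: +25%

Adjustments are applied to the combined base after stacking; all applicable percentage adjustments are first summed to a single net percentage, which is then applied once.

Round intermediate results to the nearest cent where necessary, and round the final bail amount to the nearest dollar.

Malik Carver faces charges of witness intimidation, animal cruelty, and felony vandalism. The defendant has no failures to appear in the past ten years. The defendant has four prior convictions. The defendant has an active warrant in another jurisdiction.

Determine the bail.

$285,685

Base amounts from the schedule: witness intimidation $146,500; animal cruelty $13,950; felony vandalism $7,600.
Stacking rule: sum of all bases. $146,500 + $13,950 + $7,600 = $168,050.
Net percentage adjustment: −5% +50% +25% = +70%. $168,050 × 1.7 = $285,685.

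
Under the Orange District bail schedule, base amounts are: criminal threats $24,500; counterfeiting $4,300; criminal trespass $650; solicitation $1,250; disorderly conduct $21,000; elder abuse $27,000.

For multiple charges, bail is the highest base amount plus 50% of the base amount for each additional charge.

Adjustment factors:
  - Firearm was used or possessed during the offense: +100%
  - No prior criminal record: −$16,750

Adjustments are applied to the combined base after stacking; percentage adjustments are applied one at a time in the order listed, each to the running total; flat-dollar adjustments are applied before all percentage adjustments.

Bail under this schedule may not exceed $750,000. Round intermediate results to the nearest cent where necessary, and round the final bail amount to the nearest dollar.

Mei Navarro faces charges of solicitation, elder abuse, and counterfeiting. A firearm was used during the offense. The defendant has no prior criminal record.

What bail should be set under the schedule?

$26,050

Base amounts from the schedule: solicitation $1,250; elder abuse $27,000; counterfeiting $4,300.
Stacking rule: highest base plus 50% of each additional charge. Highest is elder abuse at $27,000. Additional: $1,250 × 50% = $625; $4,300 × 50% = $2,150. Combined base = $27,000 + $2,775 = $29,775.
No prior criminal record (−$16,750 flat): $29,775 − $16,750 = $13,025.
Firearm was used or possessed during the offense (+100%): $13,025 × 2 = $26,050.
$26,050 is within the $750,000 maximum.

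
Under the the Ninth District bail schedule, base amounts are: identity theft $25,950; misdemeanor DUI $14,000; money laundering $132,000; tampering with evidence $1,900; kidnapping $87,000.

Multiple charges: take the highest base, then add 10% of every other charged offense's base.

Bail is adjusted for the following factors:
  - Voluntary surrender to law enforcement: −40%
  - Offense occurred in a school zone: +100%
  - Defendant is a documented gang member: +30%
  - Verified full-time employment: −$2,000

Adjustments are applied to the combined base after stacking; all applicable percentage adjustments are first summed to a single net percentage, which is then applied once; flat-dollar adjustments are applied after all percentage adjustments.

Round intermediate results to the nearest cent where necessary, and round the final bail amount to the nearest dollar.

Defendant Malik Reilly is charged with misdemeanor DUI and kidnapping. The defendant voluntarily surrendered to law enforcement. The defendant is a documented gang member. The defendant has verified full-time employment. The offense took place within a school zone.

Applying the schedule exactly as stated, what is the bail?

Base amounts from the schedule: misdemeanor DUI $14,000; kidnapping $87,000.
Stacking rule: highest base plus 10% of each additional charge. Highest is kidnapping at $87,000. Additional: $14,000 × 10% = $1,400. Combined base = $87,000 + $1,400 = $88,400.
Net percentage adjustment: −40% +100% +30% = +90%. $88,400 × 1.9 = $167,960.
Verified full-time employment (−$2,000 flat): $167,960 − $2,000 = $165,960.

$165,960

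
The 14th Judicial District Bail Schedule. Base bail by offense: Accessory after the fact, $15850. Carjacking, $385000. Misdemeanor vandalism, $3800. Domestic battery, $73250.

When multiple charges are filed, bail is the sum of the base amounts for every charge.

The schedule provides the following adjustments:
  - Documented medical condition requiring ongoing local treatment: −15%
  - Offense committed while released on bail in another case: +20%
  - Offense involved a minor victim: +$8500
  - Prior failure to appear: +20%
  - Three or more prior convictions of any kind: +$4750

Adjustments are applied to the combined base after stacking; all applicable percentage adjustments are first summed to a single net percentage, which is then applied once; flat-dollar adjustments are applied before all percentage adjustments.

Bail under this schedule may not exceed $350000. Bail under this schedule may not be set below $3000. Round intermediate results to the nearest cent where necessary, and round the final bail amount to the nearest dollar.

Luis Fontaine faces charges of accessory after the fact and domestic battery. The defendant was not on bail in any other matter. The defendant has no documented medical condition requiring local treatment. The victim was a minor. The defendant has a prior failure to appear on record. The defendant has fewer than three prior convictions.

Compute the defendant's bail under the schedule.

$117120

Base amounts from the schedule: accessory after the fact $15850; domestic battery $73250.
Stacking rule: sum of all bases. $15850 + $73250 = $89100.
Offense involved a minor victim (+$8500 flat): $89100 + $8500 = $97600.
Prior failure to appear (+20%): $97600 × 1.2 = $117120.
$117120 is within the $350000 maximum.
$117120 is at or above the $3000 minimum.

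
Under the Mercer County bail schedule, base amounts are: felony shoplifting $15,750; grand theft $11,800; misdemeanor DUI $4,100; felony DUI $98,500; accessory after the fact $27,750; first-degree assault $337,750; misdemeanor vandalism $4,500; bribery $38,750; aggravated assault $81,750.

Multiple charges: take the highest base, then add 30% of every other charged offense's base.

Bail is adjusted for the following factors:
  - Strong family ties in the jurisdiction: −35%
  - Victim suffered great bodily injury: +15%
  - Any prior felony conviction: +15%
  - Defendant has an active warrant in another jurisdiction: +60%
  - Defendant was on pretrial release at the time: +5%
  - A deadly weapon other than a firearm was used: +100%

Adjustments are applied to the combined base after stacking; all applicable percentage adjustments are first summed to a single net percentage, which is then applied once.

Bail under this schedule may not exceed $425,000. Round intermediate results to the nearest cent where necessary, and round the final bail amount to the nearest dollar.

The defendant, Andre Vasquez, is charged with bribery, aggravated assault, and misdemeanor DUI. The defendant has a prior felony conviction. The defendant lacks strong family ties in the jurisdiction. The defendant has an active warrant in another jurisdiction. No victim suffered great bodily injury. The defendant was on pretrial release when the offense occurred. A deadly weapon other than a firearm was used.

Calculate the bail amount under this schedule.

$264,894

Base amounts from the schedule: bribery $38,750; aggravated assault $81,750; misdemeanor DUI $4,100.
Stacking rule: highest base plus 30% of each additional charge. Highest is aggravated assault at $81,750. Additional: $38,750 × 30% = $11,625; $4,100 × 30% = $1,230. Combined base = $81,750 + $12,855 = $94,605.
Net percentage adjustment: +15% +60% +5% +100% = +180%. $94,605 × 2.8 = $264,894.
$264,894 is within the $425,000 maximum.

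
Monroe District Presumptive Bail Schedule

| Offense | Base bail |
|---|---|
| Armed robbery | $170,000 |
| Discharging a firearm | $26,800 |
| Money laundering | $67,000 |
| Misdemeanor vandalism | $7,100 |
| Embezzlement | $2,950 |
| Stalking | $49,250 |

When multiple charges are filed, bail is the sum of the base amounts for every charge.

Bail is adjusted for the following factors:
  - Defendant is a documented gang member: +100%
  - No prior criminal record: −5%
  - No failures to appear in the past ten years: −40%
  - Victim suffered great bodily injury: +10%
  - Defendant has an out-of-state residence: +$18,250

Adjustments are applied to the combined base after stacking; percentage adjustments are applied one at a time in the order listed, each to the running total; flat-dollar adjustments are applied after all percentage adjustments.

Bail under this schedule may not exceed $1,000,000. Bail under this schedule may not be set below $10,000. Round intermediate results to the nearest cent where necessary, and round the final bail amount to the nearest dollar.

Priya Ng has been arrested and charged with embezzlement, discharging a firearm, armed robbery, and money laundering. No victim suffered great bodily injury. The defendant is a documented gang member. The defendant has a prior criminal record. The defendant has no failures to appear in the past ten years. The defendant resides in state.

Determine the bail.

$320,100

Base amounts from the schedule: embezzlement $2,950; discharging a firearm $26,800; armed robbery $170,000; money laundering $67,000.
Stacking rule: sum of all bases. $2,950 + $26,800 + $170,000 + $67,000 = $266,750.
Defendant is a documented gang member (+100%): $266,750 × 2 = $533,500.
No failures to appear in the past ten years (−40%): $533,500 × 0.6 = $320,100.
$320,100 is within the $1,000,000 maximum.
$320,100 is at or above the $10,000 minimum.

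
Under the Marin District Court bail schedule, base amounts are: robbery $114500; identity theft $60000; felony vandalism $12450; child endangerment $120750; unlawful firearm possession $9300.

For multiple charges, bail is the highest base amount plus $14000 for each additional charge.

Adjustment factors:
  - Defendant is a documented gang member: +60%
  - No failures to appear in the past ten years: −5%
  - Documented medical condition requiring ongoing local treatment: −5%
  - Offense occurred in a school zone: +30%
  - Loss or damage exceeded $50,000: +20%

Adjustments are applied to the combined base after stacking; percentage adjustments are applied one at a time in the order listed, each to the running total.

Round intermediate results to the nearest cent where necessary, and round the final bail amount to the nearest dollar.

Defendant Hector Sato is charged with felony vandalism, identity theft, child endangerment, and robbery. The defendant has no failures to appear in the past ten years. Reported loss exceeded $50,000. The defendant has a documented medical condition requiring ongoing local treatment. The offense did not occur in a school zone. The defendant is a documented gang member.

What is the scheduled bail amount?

$282013

Base amounts from the schedule: felony vandalism $12450; identity theft $60000; child endangerment $120750; robbery $114500.
Stacking rule: highest base plus $14000 per additional charge. Highest is child endangerment at $120750; 3 additional charges → +$42000. Combined base = $162750.
Defendant is a documented gang member (+60%): $162750 × 1.6 = $260400.
No failures to appear in the past ten years (−5%): $260400 × 0.95 = $247380.
Documented medical condition requiring ongoing local treatment (−5%): $247380 × 0.95 = $235011.
Loss or damage exceeded $50,000 (+20%): $235011 × 1.2 = $282013.20.
Rounded to the nearest dollar: $282013.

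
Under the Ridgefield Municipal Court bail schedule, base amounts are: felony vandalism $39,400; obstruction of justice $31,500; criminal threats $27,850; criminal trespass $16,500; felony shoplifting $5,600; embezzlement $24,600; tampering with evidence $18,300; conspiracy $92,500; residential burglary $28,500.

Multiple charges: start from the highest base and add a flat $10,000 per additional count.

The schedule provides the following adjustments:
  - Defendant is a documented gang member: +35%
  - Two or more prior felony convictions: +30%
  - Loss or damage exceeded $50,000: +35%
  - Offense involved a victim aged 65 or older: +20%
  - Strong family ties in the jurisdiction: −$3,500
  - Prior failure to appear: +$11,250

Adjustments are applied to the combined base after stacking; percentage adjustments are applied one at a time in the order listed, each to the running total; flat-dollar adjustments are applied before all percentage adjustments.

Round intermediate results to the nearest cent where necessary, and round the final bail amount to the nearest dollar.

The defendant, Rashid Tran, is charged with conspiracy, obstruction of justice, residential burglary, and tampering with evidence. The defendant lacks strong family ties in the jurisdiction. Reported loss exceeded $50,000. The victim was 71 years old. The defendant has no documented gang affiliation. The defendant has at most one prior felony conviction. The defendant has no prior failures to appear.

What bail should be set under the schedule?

$198,450

Base amounts from the schedule: conspiracy $92,500; obstruction of justice $31,500; residential burglary $28,500; tampering with evidence $18,300.
Stacking rule: highest base plus $10,000 per additional charge. Highest is conspiracy at $92,500; 3 additional charges → +$30,000. Combined base = $122,500.
Loss or damage exceeded $50,000 (+35%): $122,500 × 1.35 = $165,375.
Offense involved a victim aged 65 or older (+20%): $165,375 × 1.2 = $198,450.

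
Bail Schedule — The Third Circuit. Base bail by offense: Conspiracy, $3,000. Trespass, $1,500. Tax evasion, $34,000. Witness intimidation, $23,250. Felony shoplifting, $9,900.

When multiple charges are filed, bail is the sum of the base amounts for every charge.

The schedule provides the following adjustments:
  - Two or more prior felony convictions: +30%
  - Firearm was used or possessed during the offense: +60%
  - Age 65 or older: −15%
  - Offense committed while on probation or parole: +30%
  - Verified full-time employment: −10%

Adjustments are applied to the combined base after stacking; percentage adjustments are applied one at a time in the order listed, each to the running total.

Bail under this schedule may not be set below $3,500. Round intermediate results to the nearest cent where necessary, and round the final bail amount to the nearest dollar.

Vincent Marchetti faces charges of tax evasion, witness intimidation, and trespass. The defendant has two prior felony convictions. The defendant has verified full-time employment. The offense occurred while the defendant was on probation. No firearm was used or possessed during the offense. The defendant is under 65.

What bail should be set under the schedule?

Base amounts from the schedule: tax evasion $34,000; witness intimidation $23,250; trespass $1,500.
Stacking rule: sum of all bases. $34,000 + $23,250 + $1,500 = $58,750.
Two or more prior felony convictions (+30%): $58,750 × 1.3 = $76,375.
Offense committed while on probation or parole (+30%): $76,375 × 1.3 = $99,287.50.
Verified full-time employment (−10%): $99,287.50 × 0.9 = $89,358.75.
$89,358.75 is at or above the $3,500 minimum.
Rounded to the nearest dollar: $89,359.

$89,359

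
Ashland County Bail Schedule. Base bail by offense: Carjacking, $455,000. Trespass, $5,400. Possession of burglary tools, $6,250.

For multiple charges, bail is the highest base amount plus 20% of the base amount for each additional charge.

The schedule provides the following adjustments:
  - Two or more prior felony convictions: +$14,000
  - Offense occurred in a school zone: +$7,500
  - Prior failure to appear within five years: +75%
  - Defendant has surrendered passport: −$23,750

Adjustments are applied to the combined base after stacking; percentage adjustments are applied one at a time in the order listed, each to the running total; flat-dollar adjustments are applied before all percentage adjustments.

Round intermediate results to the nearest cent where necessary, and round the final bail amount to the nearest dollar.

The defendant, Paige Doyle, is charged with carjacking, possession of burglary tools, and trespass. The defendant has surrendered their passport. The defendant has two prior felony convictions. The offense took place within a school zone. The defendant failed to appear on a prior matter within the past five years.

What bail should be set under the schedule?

$796,390

Base amounts from the schedule: carjacking $455,000; possession of burglary tools $6,250; trespass $5,400.
Stacking rule: highest base plus 20% of each additional charge. Highest is carjacking at $455,000. Additional: $6,250 × 20% = $1,250; $5,400 × 20% = $1,080. Combined base = $455,000 + $2,330 = $457,330.
Two or more prior felony convictions (+$14,000 flat): $457,330 + $14,000 = $471,330.
Offense occurred in a school zone (+$7,500 flat): $471,330 + $7,500 = $478,830.
Defendant has surrendered passport (−$23,750 flat): $478,830 − $23,750 = $455,080.
Prior failure to appear within five years (+75%): $455,080 × 1.75 = $796,390.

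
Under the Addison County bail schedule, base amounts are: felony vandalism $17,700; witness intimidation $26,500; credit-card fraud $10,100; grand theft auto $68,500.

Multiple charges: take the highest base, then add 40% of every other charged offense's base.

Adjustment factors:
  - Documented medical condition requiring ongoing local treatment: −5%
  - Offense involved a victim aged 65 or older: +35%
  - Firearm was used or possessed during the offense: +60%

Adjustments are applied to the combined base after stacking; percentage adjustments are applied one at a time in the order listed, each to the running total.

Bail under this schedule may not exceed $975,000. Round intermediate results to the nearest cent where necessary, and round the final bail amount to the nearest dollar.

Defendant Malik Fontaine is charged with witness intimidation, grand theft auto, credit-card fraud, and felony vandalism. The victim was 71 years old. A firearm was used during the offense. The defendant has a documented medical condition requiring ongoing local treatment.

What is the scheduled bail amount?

Base amounts from the schedule: witness intimidation $26,500; grand theft auto $68,500; credit-card fraud $10,100; felony vandalism $17,700.
Stacking rule: highest base plus 40% of each additional charge. Highest is grand theft auto at $68,500. Additional: $26,500 × 40% = $10,600; $10,100 × 40% = $4,040; $17,700 × 40% = $7,080. Combined base = $68,500 + $21,720 = $90,220.
Documented medical condition requiring ongoing local treatment (−5%): $90,220 × 0.95 = $85,709.
Offense involved a victim aged 65 or older (+35%): $85,709 × 1.35 = $115,707.15.
Firearm was used or possessed during the offense (+60%): $115,707.15 × 1.6 = $185,131.44.
$185,131.44 is within the $975,000 maximum.
Rounded to the nearest dollar: $185,131.

$185,131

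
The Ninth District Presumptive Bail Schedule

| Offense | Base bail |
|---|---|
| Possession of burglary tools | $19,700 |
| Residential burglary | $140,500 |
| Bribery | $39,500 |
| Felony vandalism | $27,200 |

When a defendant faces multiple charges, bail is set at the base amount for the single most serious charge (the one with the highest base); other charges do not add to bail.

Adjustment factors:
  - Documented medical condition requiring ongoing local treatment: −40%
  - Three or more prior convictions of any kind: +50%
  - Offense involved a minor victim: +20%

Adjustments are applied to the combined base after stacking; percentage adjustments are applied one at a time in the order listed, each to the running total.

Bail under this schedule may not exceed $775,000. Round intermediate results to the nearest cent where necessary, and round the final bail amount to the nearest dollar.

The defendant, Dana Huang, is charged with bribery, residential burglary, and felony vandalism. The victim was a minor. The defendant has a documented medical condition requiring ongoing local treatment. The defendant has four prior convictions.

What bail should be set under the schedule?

Base amounts from the schedule: bribery $39,500; residential burglary $140,500; felony vandalism $27,200.
Stacking rule: use the highest base only. Highest is residential burglary at $140,500. Combined base = $140,500.
Documented medical condition requiring ongoing local treatment (−40%): $140,500 × 0.6 = $84,300.
Three or more prior convictions of any kind (+50%): $84,300 × 1.5 = $126,450.
Offense involved a minor victim (+20%): $126,450 × 1.2 = $151,740.
$151,740 is within the $775,000 maximum.

$151,740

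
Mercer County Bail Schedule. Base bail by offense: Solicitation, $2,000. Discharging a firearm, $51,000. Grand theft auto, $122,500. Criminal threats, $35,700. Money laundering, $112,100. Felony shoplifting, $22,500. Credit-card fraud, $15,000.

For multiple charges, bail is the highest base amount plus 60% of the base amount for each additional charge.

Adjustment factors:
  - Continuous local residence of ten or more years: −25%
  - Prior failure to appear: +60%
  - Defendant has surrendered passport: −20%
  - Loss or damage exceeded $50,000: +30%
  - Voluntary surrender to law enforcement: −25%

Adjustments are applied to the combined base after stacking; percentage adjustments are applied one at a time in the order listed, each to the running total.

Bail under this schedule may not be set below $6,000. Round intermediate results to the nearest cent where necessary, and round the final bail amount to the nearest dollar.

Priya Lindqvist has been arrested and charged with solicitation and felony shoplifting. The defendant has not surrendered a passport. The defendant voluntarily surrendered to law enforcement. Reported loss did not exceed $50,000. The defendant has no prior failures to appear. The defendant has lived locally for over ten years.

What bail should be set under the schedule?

$13,331

Base amounts from the schedule: solicitation $2,000; felony shoplifting $22,500.
Stacking rule: highest base plus 60% of each additional charge. Highest is felony shoplifting at $22,500. Additional: $2,000 × 60% = $1,200. Combined base = $22,500 + $1,200 = $23,700.
Continuous local residence of ten or more years (−25%): $23,700 × 0.75 = $17,775.
Voluntary surrender to law enforcement (−25%): $17,775 × 0.75 = $13,331.25.
$13,331.25 is at or above the $6,000 minimum.
Rounded to the nearest dollar: $13,331.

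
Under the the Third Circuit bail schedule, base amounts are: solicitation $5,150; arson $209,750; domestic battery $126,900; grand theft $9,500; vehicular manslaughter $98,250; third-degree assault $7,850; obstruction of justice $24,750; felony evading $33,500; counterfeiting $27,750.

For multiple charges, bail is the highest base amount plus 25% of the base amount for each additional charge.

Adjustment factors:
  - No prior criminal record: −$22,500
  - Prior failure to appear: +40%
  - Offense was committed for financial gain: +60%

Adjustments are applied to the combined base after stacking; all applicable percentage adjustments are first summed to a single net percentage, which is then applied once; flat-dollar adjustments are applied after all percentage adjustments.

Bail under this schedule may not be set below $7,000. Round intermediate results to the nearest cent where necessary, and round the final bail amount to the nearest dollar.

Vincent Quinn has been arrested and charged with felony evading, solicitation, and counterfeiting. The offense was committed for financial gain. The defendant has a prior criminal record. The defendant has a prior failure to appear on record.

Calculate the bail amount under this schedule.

Base amounts from the schedule: felony evading $33,500; solicitation $5,150; counterfeiting $27,750.
Stacking rule: highest base plus 25% of each additional charge. Highest is felony evading at $33,500. Additional: $5,150 × 25% = $1,287.50; $27,750 × 25% = $6,937.50. Combined base = $33,500 + $8,225 = $41,725.
Net percentage adjustment: +40% +60% = +100%. $41,725 × 2 = $83,450.
$83,450 is at or above the $7,000 minimum.

$83,450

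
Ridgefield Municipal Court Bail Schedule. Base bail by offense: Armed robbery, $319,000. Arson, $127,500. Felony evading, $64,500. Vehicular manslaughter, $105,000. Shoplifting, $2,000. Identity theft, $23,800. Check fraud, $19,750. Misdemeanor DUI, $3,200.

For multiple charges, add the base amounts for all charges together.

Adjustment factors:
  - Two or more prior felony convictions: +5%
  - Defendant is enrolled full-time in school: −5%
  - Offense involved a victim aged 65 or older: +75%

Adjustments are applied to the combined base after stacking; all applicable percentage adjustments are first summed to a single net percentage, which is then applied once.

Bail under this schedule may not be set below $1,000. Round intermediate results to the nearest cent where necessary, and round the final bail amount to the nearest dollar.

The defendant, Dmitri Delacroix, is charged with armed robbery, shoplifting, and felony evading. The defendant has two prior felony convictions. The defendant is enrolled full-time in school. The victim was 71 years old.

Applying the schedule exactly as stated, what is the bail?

$674,625

Base amounts from the schedule: armed robbery $319,000; shoplifting $2,000; felony evading $64,500.
Stacking rule: sum of all bases. $319,000 + $2,000 + $64,500 = $385,500.
Net percentage adjustment: +5% −5% +75% = +75%. $385,500 × 1.75 = $674,625.
$674,625 is at or above the $1,000 minimum.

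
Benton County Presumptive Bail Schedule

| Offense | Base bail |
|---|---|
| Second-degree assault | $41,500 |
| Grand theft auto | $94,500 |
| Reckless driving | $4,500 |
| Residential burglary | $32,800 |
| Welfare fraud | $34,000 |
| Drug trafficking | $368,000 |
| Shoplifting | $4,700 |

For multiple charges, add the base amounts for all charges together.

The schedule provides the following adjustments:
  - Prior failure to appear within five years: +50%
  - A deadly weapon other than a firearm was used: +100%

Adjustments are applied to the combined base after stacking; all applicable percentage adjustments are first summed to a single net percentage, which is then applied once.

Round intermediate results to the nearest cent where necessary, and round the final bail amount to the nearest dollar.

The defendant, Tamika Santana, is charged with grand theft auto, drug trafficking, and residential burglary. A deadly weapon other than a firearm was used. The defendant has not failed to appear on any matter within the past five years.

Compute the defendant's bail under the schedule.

Base amounts from the schedule: grand theft auto $94,500; drug trafficking $368,000; residential burglary $32,800.
Stacking rule: sum of all bases. $94,500 + $368,000 + $32,800 = $495,300.
A deadly weapon other than a firearm was used (+100%): $495,300 × 2 = $990,600.

$990,600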